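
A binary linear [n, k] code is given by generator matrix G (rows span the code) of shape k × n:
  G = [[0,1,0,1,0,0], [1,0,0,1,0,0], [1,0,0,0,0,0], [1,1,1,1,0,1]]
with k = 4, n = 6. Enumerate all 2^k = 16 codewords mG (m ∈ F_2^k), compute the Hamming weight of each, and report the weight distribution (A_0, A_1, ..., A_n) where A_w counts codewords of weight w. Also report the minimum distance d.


Weight distribution: A_0 = 1, A_1 = 3, A_2 = 4, A_3 = 4, A_4 = 3, A_5 = 1. Minimum distance d = 1.

Enumerate all 2^4 = 16 messages m ∈ F_2^4.
For each, compute codeword c = mG in F_2^6, then tally its weight.
  m = 0000 → c = 000000, weight = 0.
  m = 1000 → c = 010100, weight = 2.
  m = 0100 → c = 100100, weight = 2.
  m = 1100 → c = 110000, weight = 2.
  m = 0010 → c = 100000, weight = 1.
  m = 1010 → c = 110100, weight = 3.
  m = 0110 → c = 000100, weight = 1.
  m = 1110 → c = 010000, weight = 1.
  m = 0001 → c = 111101, weight = 5.
  m = 1001 → c = 101001, weight = 3.
  m = 0101 → c = 011001, weight = 3.
  m = 1101 → c = 001101, weight = 3.
  m = 0011 → c = 011101, weight = 4.
  m = 1011 → c = 001001, weight = 2.
  m = 0111 → c = 111001, weight = 4.
  m = 1111 → c = 101101, weight = 4.
Tally weights:
  weight 0: 1 codewords.
  weight 1: 3 codewords.
  weight 2: 4 codewords.
  weight 3: 4 codewords.
  weight 4: 3 codewords.
  weight 5: 1 codewords.
Minimum distance d = smallest w > 0 with A_w > 0 = 1.
Sanity: Σ A_w = 16 = 2^4 = 16 ✓.


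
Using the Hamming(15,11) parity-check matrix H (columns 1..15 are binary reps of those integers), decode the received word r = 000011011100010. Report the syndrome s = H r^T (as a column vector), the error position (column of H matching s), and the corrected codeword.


s = (0, 1, 1, 0)^T, error position = 6, corrected codeword c = 000010011100010

Compute s = H r^T mod 2 one row at a time:
  s_1 = 1 + 1 + 1 + 0 + 0 + 0 + 1 + 0 = 4 ≡ 0 (mod 2).
  s_2 = 0 + 1 + 1 + 0 + 0 + 0 + 1 + 0 = 3 ≡ 1 (mod 2).
  s_3 = 0 + 0 + 1 + 0 + 1 + 0 + 1 + 0 = 3 ≡ 1 (mod 2).
  s_4 = 0 + 0 + 1 + 0 + 1 + 0 + 0 + 0 = 2 ≡ 0 (mod 2).
s = (0, 1, 1, 0)^T — this equals column 6 of H (binary 0110), so error is at position 6.
Correct: flip bit 6 of r = 000011011100010 to get c = 000010011100010.


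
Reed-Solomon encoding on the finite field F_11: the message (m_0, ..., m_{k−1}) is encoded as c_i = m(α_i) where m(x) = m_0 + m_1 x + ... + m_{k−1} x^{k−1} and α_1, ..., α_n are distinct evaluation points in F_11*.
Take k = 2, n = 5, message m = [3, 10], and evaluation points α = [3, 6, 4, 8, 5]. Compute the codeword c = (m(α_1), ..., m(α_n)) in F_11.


c = [0, 8, 10, 6, 9]

Message polynomial: m(x) = 3 + 10·x (mod 11).
For each evaluation point α_i, compute m(α_i) mod 11:
  α_1 = 3: Horner steps 10 → 0, so m(3) = 0.
  α_2 = 6: Horner steps 10 → 8, so m(6) = 8.
  α_3 = 4: Horner steps 10 → 10, so m(4) = 10.
  α_4 = 8: Horner steps 10 → 6, so m(8) = 6.
  α_5 = 5: Horner steps 10 → 9, so m(5) = 9.
Codeword c = [0, 8, 10, 6, 9] ∈ F_11^5.


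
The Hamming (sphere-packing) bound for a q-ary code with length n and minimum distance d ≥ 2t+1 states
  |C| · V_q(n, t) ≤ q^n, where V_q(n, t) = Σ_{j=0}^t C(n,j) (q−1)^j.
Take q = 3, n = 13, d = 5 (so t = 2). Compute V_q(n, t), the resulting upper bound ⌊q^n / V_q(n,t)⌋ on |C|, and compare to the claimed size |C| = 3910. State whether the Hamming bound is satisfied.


V_q(n, t) = 339, q^n = 1594323, Hamming bound = 4703, |C| = 3910 ≤ bound (satisfied).

Step 1: Compute V_q(n, t) = Σ_{j=0}^2 C(n, j) (q−1)^j.
  j = 0: C(13,0)·(2)^0 = 1·1 = 1.
  j = 1: C(13,1)·(2)^1 = 13·2 = 26.
  j = 2: C(13,2)·(2)^2 = 78·4 = 312.
  V_q(n, t) = 1 + 26 + 312 = 339.
Step 2: q^n = 3^13 = 1594323.
Step 3: Hamming bound ⌊q^n / V_q(n,t)⌋ = ⌊1594323/339⌋ = 4703.
Step 4: Compare |C| = 3910 to 4703: satisfied.
The claimed |C| lies below the Hamming bound.


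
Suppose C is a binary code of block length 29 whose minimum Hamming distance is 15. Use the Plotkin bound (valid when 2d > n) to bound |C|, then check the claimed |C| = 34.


Plotkin bound M ≤ 30; given |C| = 34 > bound (violated).

Check applicability: 2d = 30, n = 29.
2d − n = 1 > 0, so Plotkin applies.
Compute d/(2d−n) = 15/1 ≈ 15.0000.
⌊d/(2d−n)⌋ = 15.
Plotkin bound: M ≤ 2·15 = 30.
Given |C| = 34, check: VIOLATED.
This |C| is above the Plotkin bound, so no binary code with n = 29, d = 15 and 34 codewords exists.


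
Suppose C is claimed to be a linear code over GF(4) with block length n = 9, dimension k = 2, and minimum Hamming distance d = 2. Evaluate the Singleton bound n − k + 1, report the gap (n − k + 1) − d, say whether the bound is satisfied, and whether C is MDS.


Singleton RHS = n − k + 1 = 8, slack = 6, bound satisfied, not MDS.

Singleton bound: d ≤ n − k + 1.
Here n = 9, k = 2, so n − k + 1 = 8.
Given d = 2, check d ≤ 8: YES.
Slack = (n − k + 1) − d = 6.
The code is NOT MDS (slack = 6 > 0).
Description: the claimed parameters are [9, 2, 2]_4; such a code would be non-MDS.


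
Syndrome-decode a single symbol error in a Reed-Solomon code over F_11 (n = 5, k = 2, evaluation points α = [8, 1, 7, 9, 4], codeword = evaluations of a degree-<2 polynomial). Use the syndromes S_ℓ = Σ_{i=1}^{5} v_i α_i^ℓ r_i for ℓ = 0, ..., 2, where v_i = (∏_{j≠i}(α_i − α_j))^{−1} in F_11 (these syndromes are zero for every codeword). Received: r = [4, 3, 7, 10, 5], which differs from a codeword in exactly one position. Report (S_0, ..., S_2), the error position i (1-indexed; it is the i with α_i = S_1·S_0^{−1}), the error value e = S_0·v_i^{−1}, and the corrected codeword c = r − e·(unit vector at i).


S = (3, 5, 1), error at position 4, error magnitude e = 9, c = [4, 3, 7, 1, 5].

Step 1: column multipliers v_i = (∏_{j≠i}(α_i − α_j))^{−1} mod 11.
  i = 1 (α = 8): (8−1)(8−7)(8−9)(8−4) = 7·1·(−1)·4 = −28 ≡ 5, so v_1 = 5^{−1} = 9 (mod 11).
  i = 2 (α = 1): (1−8)(1−7)(1−9)(1−4) = (−7)·(−6)·(−8)·(−3) = 1008 ≡ 7, so v_2 = 7^{−1} = 8 (mod 11).
  i = 3 (α = 7): (7−8)(7−1)(7−9)(7−4) = (−1)·6·(−2)·3 = 36 ≡ 3, so v_3 = 3^{−1} = 4 (mod 11).
  i = 4 (α = 9): (9−8)(9−1)(9−7)(9−4) = 1·8·2·5 = 80 ≡ 3, so v_4 = 3^{−1} = 4 (mod 11).
  i = 5 (α = 4): (4−8)(4−1)(4−7)(4−9) = (−4)·3·(−3)·(−5) = −180 ≡ 7, so v_5 = 7^{−1} = 8 (mod 11).
  v = [9, 8, 4, 4, 8].
Step 2: syndromes of r = [4, 3, 7, 10, 5] (all sums mod 11).
  S_0 = Σ v_i r_i = 9·4 + 8·3 + 4·7 + 4·10 + 8·5 = 168 ≡ 3.
  S_1 = Σ v_i α_i r_i = 9·8·4 + 8·1·3 + 4·7·7 + 4·9·10 + 8·4·5 = 1028 ≡ 5.
  α_i^2 mod 11 = [9, 1, 5, 4, 5].
  S_2 = Σ v_i α_i^2 r_i = 9·9·4 + 8·1·3 + 4·5·7 + 4·4·10 + 8·5·5 = 848 ≡ 1.
  S = (3, 5, 1) ≠ 0, so r is not a codeword (an error is present).
Step 3: locate the error. For a single error e at position i, S_ℓ = v_i·e·α_i^ℓ, so α_err = S_1/S_0.
  S_0^{−1} = 3^{−1} = 4 (mod 11), so α_err = 5·4 = 20 ≡ 9 = α_4. Error position i = 4.
  Consistency check: S_2/S_1 = 1·9 = 9 ≡ 9 = α_err ✓ (single-error assumption holds).
Step 4: error magnitude e = S_0/v_4 = S_0·∏_{j≠4}(α_4 − α_j) = 3·3 = 9 ≡ 9 (mod 11).
Step 5: correct position 4: c_4 = r_4 − e = 10 − 9 ≡ 1 (mod 11). Hence c = [4, 3, 7, 1, 5].
  Check: interpolating c through the α_i gives m(x) = 6 + 8·x (degree < 2) with m(α_i) = c_i for every i, so c is indeed a codeword.


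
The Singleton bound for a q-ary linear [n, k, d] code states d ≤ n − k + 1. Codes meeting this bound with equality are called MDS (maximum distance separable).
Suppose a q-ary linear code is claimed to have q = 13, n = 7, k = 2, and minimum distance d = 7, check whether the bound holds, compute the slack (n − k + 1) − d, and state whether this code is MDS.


Singleton RHS = n − k + 1 = 6, slack = -1, bound violated (no such code; not MDS).

Singleton bound: d ≤ n − k + 1.
Here n = 7, k = 2, so n − k + 1 = 6.
Given d = 7, check d ≤ 6: NO.
Slack = (n − k + 1) − d = -1.
The slack is negative: d = 7 exceeds n − k + 1 = 6 by 1, so the Singleton bound is violated and no linear [7, 2, 7]_13 code can exist. In particular it is not MDS (MDS requires d = n − k + 1 exactly).
Description: the claimed parameters are [7, 2, 7]_13; such a code would be impossible (violates the Singleton bound).


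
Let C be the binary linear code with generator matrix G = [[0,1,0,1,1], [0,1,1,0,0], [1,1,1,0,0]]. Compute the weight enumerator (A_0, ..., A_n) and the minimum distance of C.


Weight distribution: A_0 = 1, A_1 = 1, A_2 = 1, A_3 = 3, A_4 = 2. Minimum distance d = 1.

Enumerate all 2^3 = 8 messages m ∈ F_2^3.
For each, compute codeword c = mG in F_2^5, then tally its weight.
  m = 000 → c = 00000, weight = 0.
  m = 100 → c = 01011, weight = 3.
  m = 010 → c = 01100, weight = 2.
  m = 110 → c = 00111, weight = 3.
  m = 001 → c = 11100, weight = 3.
  m = 101 → c = 10111, weight = 4.
  m = 011 → c = 10000, weight = 1.
  m = 111 → c = 11011, weight = 4.
Tally weights:
  weight 0: 1 codewords.
  weight 1: 1 codewords.
  weight 2: 1 codewords.
  weight 3: 3 codewords.
  weight 4: 2 codewords.
Minimum distance d = smallest w > 0 with A_w > 0 = 1.
Sanity: Σ A_w = 8 = 2^3 = 8 ✓.


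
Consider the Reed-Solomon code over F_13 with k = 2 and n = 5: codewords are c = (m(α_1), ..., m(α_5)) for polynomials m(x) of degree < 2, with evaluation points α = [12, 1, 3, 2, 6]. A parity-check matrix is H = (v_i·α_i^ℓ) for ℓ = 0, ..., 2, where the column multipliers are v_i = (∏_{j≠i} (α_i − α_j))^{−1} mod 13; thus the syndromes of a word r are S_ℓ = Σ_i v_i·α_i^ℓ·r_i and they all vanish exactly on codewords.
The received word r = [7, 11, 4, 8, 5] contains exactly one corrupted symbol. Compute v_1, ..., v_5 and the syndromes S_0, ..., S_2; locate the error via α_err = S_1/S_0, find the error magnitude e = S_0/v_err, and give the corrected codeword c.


S = (2, 2, 2), error at position 2, error magnitude e = 12, c = [7, 12, 4, 8, 5].

Step 1: column multipliers v_i = (∏_{j≠i}(α_i − α_j))^{−1} mod 13.
  i = 1 (α = 12): (12−1)(12−3)(12−2)(12−6) = 11·9·10·6 = 5940 ≡ 12, so v_1 = 12^{−1} = 12 (mod 13).
  i = 2 (α = 1): (1−12)(1−3)(1−2)(1−6) = (−11)·(−2)·(−1)·(−5) = 110 ≡ 6, so v_2 = 6^{−1} = 11 (mod 13).
  i = 3 (α = 3): (3−12)(3−1)(3−2)(3−6) = (−9)·2·1·(−3) = 54 ≡ 2, so v_3 = 2^{−1} = 7 (mod 13).
  i = 4 (α = 2): (2−12)(2−1)(2−3)(2−6) = (−10)·1·(−1)·(−4) = −40 ≡ 12, so v_4 = 12^{−1} = 12 (mod 13).
  i = 5 (α = 6): (6−12)(6−1)(6−3)(6−2) = (−6)·5·3·4 = −360 ≡ 4, so v_5 = 4^{−1} = 10 (mod 13).
  v = [12, 11, 7, 12, 10].
Step 2: syndromes of r = [7, 11, 4, 8, 5] (all sums mod 13).
  S_0 = Σ v_i r_i = 12·7 + 11·11 + 7·4 + 12·8 + 10·5 = 379 ≡ 2.
  S_1 = Σ v_i α_i r_i = 12·12·7 + 11·1·11 + 7·3·4 + 12·2·8 + 10·6·5 = 1705 ≡ 2.
  α_i^2 mod 13 = [1, 1, 9, 4, 10].
  S_2 = Σ v_i α_i^2 r_i = 12·1·7 + 11·1·11 + 7·9·4 + 12·4·8 + 10·10·5 = 1341 ≡ 2.
  S = (2, 2, 2) ≠ 0, so r is not a codeword (an error is present).
Step 3: locate the error. For a single error e at position i, S_ℓ = v_i·e·α_i^ℓ, so α_err = S_1/S_0.
  S_0^{−1} = 2^{−1} = 7 (mod 13), so α_err = 2·7 = 14 ≡ 1 = α_2. Error position i = 2.
  Consistency check: S_2/S_1 = 2·7 = 14 ≡ 1 = α_err ✓ (single-error assumption holds).
Step 4: error magnitude e = S_0/v_2 = S_0·∏_{j≠2}(α_2 − α_j) = 2·6 = 12 ≡ 12 (mod 13).
Step 5: correct position 2: c_2 = r_2 − e = 11 − 12 ≡ 12 (mod 13). Hence c = [7, 12, 4, 8, 5].
  Check: interpolating c through the α_i gives m(x) = 3 + 9·x (degree < 2) with m(α_i) = c_i for every i, so c is indeed a codeword.


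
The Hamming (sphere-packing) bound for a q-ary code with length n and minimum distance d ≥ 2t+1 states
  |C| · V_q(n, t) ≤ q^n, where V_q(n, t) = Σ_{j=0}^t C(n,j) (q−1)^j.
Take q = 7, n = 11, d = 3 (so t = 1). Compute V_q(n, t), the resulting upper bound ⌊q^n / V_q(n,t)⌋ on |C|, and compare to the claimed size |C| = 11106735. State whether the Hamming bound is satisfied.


V_q(n, t) = 67, q^n = 1977326743, Hamming bound = 29512339, |C| = 11106735 ≤ bound (satisfied).

Step 1: Compute V_q(n, t) = Σ_{j=0}^1 C(n, j) (q−1)^j.
  j = 0: C(11,0)·(6)^0 = 1·1 = 1.
  j = 1: C(11,1)·(6)^1 = 11·6 = 66.
  V_q(n, t) = 1 + 66 = 67.
Step 2: q^n = 7^11 = 1977326743.
Step 3: Hamming bound ⌊q^n / V_q(n,t)⌋ = ⌊1977326743/67⌋ = 29512339.
Step 4: Compare |C| = 11106735 to 29512339: satisfied.
The claimed |C| lies below the Hamming bound.


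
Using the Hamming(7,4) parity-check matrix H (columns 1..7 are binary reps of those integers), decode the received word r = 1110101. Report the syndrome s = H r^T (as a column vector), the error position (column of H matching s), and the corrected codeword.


s = (0, 1, 0)^T, error position = 2, corrected codeword c = 1010101

Compute s = H r^T mod 2 one row at a time:
  s_1 = 0 + 1 + 0 + 1 = 2 ≡ 0 (mod 2).
  s_2 = 1 + 1 + 0 + 1 = 3 ≡ 1 (mod 2).
  s_3 = 1 + 1 + 1 + 1 = 4 ≡ 0 (mod 2).
s = (0, 1, 0)^T — this equals column 2 of H (binary 010), so error is at position 2.
Correct: flip bit 2 of r = 1110101 to get c = 1010101.


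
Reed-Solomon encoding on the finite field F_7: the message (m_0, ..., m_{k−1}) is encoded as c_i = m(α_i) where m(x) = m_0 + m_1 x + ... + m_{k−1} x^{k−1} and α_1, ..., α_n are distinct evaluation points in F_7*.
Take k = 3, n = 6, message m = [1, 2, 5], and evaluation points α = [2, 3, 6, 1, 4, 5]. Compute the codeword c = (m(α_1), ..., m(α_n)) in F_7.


c = [4, 3, 4, 1, 5, 3]

Message polynomial: m(x) = 1 + 2·x + 5·x^2 (mod 7).
For each evaluation point α_i, compute m(α_i) mod 7:
  α_1 = 2: Horner steps 5 → 5 → 4, so m(2) = 4.
  α_2 = 3: Horner steps 5 → 3 → 3, so m(3) = 3.
  α_3 = 6: Horner steps 5 → 4 → 4, so m(6) = 4.
  α_4 = 1: Horner steps 5 → 0 → 1, so m(1) = 1.
  α_5 = 4: Horner steps 5 → 1 → 5, so m(4) = 5.
  α_6 = 5: Horner steps 5 → 6 → 3, so m(5) = 3.
Codeword c = [4, 3, 4, 1, 5, 3] ∈ F_7^6.


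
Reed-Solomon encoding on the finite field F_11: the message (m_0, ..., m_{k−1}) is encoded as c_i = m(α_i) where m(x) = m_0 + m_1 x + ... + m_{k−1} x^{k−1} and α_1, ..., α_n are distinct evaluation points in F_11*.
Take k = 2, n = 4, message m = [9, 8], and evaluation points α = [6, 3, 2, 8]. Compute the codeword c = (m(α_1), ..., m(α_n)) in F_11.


c = [2, 0, 3, 7]

Message polynomial: m(x) = 9 + 8·x (mod 11).
For each evaluation point α_i, compute m(α_i) mod 11:
  α_1 = 6: Horner steps 8 → 2, so m(6) = 2.
  α_2 = 3: Horner steps 8 → 0, so m(3) = 0.
  α_3 = 2: Horner steps 8 → 3, so m(2) = 3.
  α_4 = 8: Horner steps 8 → 7, so m(8) = 7.
Codeword c = [2, 0, 3, 7] ∈ F_11^4.


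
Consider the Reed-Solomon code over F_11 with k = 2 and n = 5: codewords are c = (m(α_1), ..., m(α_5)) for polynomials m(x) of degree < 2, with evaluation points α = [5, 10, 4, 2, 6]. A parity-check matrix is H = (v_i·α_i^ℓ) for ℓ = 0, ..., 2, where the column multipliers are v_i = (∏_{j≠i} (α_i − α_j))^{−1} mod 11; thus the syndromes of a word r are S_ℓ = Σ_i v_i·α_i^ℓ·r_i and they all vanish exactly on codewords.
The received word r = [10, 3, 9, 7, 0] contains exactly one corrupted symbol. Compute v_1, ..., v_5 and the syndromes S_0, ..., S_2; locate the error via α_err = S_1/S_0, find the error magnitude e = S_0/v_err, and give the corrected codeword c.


S = (7, 4, 7), error at position 2, error magnitude e = 10, c = [10, 4, 9, 7, 0].

Step 1: column multipliers v_i = (∏_{j≠i}(α_i − α_j))^{−1} mod 11.
  i = 1 (α = 5): (5−10)(5−4)(5−2)(5−6) = (−5)·1·3·(−1) = 15 ≡ 4, so v_1 = 4^{−1} = 3 (mod 11).
  i = 2 (α = 10): (10−5)(10−4)(10−2)(10−6) = 5·6·8·4 = 960 ≡ 3, so v_2 = 3^{−1} = 4 (mod 11).
  i = 3 (α = 4): (4−5)(4−10)(4−2)(4−6) = (−1)·(−6)·2·(−2) = −24 ≡ 9, so v_3 = 9^{−1} = 5 (mod 11).
  i = 4 (α = 2): (2−5)(2−10)(2−4)(2−6) = (−3)·(−8)·(−2)·(−4) = 192 ≡ 5, so v_4 = 5^{−1} = 9 (mod 11).
  i = 5 (α = 6): (6−5)(6−10)(6−4)(6−2) = 1·(−4)·2·4 = −32 ≡ 1, so v_5 = 1^{−1} = 1 (mod 11).
  v = [3, 4, 5, 9, 1].
Step 2: syndromes of r = [10, 3, 9, 7, 0] (all sums mod 11).
  S_0 = Σ v_i r_i = 3·10 + 4·3 + 5·9 + 9·7 + 1·0 = 150 ≡ 7.
  S_1 = Σ v_i α_i r_i = 3·5·10 + 4·10·3 + 5·4·9 + 9·2·7 + 1·6·0 = 576 ≡ 4.
  α_i^2 mod 11 = [3, 1, 5, 4, 3].
  S_2 = Σ v_i α_i^2 r_i = 3·3·10 + 4·1·3 + 5·5·9 + 9·4·7 + 1·3·0 = 579 ≡ 7.
  S = (7, 4, 7) ≠ 0, so r is not a codeword (an error is present).
Step 3: locate the error. For a single error e at position i, S_ℓ = v_i·e·α_i^ℓ, so α_err = S_1/S_0.
  S_0^{−1} = 7^{−1} = 8 (mod 11), so α_err = 4·8 = 32 ≡ 10 = α_2. Error position i = 2.
  Consistency check: S_2/S_1 = 7·3 = 21 ≡ 10 = α_err ✓ (single-error assumption holds).
Step 4: error magnitude e = S_0/v_2 = S_0·∏_{j≠2}(α_2 − α_j) = 7·3 = 21 ≡ 10 (mod 11).
Step 5: correct position 2: c_2 = r_2 − e = 3 − 10 ≡ 4 (mod 11). Hence c = [10, 4, 9, 7, 0].
  Check: interpolating c through the α_i gives m(x) = 5 + 1·x (degree < 2) with m(α_i) = c_i for every i, so c is indeed a codeword.


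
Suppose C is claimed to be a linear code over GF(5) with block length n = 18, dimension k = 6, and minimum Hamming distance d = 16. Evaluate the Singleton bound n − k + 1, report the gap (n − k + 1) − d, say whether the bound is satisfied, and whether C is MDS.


Singleton RHS = n − k + 1 = 13, slack = -3, bound violated (no such code; not MDS).

Singleton bound: d ≤ n − k + 1.
Here n = 18, k = 6, so n − k + 1 = 13.
Given d = 16, check d ≤ 13: NO.
Slack = (n − k + 1) − d = -3.
The slack is negative: d = 16 exceeds n − k + 1 = 13 by 3, so the Singleton bound is violated and no linear [18, 6, 16]_5 code can exist. In particular it is not MDS (MDS requires d = n − k + 1 exactly).
Description: the claimed parameters are [18, 6, 16]_5; such a code would be impossible (violates the Singleton bound).


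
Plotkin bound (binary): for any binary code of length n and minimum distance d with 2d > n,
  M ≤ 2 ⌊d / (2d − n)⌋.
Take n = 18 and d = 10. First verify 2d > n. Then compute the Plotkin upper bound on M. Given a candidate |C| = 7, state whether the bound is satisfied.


Plotkin bound M ≤ 10; given |C| = 7 ≤ bound (satisfied).

Check applicability: 2d = 20, n = 18.
2d − n = 2 > 0, so Plotkin applies.
Compute d/(2d−n) = 10/2 ≈ 5.0000.
⌊d/(2d−n)⌋ = 5.
Plotkin bound: M ≤ 2·5 = 10.
Given |C| = 7, check: satisfied.
This |C| is below the Plotkin bound.


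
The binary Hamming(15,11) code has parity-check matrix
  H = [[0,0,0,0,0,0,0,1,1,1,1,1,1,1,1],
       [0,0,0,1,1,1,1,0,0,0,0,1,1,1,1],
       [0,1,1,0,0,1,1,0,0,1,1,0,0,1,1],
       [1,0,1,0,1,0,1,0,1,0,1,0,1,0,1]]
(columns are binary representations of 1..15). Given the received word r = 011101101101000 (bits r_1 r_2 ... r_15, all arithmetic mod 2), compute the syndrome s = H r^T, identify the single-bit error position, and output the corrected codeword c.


s = (1, 0, 1, 1)^T, error position = 11, corrected codeword c = 011101101111000

Compute s = H r^T mod 2 one row at a time:
  s_1 = 0 + 1 + 1 + 0 + 1 + 0 + 0 + 0 = 3 ≡ 1 (mod 2).
  s_2 = 1 + 0 + 1 + 1 + 1 + 0 + 0 + 0 = 4 ≡ 0 (mod 2).
  s_3 = 1 + 1 + 1 + 1 + 1 + 0 + 0 + 0 = 5 ≡ 1 (mod 2).
  s_4 = 0 + 1 + 0 + 1 + 1 + 0 + 0 + 0 = 3 ≡ 1 (mod 2).
s = (1, 0, 1, 1)^T — this equals column 11 of H (binary 1011), so error is at position 11.
Correct: flip bit 11 of r = 011101101101000 to get c = 011101101111000.


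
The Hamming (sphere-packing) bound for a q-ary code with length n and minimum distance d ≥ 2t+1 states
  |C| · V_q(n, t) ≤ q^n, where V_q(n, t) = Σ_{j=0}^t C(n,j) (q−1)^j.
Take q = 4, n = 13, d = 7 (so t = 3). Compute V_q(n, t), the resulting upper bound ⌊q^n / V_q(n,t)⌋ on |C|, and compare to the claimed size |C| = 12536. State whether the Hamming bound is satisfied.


V_q(n, t) = 8464, q^n = 67108864, Hamming bound = 7928, |C| = 12536 > bound (violated).

Step 1: Compute V_q(n, t) = Σ_{j=0}^3 C(n, j) (q−1)^j.
  j = 0: C(13,0)·(3)^0 = 1·1 = 1.
  j = 1: C(13,1)·(3)^1 = 13·3 = 39.
  j = 2: C(13,2)·(3)^2 = 78·9 = 702.
  j = 3: C(13,3)·(3)^3 = 286·27 = 7722.
  V_q(n, t) = 1 + 39 + 702 + 7722 = 8464.
Step 2: q^n = 4^13 = 67108864.
Step 3: Hamming bound ⌊q^n / V_q(n,t)⌋ = ⌊67108864/8464⌋ = 7928.
Step 4: Compare |C| = 12536 to 7928: violated.
The claimed |C| lies above the Hamming bound, so no 4-ary code of length 13 with d ≥ 7 can have 12536 codewords.


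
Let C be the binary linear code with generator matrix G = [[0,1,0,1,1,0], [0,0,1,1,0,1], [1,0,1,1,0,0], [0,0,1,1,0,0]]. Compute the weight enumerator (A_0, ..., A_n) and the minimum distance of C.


Weight distribution: A_0 = 1, A_1 = 2, A_2 = 2, A_3 = 4, A_4 = 5, A_5 = 2. Minimum distance d = 1.

Enumerate all 2^4 = 16 messages m ∈ F_2^4.
For each, compute codeword c = mG in F_2^6, then tally its weight.
  m = 0000 → c = 000000, weight = 0.
  m = 1000 → c = 010110, weight = 3.
  m = 0100 → c = 001101, weight = 3.
  m = 1100 → c = 011011, weight = 4.
  m = 0010 → c = 101100, weight = 3.
  m = 1010 → c = 111010, weight = 4.
  m = 0110 → c = 100001, weight = 2.
  m = 1110 → c = 110111, weight = 5.
  m = 0001 → c = 001100, weight = 2.
  m = 1001 → c = 011010, weight = 3.
  m = 0101 → c = 000001, weight = 1.
  m = 1101 → c = 010111, weight = 4.
  m = 0011 → c = 100000, weight = 1.
  m = 1011 → c = 110110, weight = 4.
  m = 0111 → c = 101101, weight = 4.
  m = 1111 → c = 111011, weight = 5.
Tally weights:
  weight 0: 1 codewords.
  weight 1: 2 codewords.
  weight 2: 2 codewords.
  weight 3: 4 codewords.
  weight 4: 5 codewords.
  weight 5: 2 codewords.
Minimum distance d = smallest w > 0 with A_w > 0 = 1.
Sanity: Σ A_w = 16 = 2^4 = 16 ✓.


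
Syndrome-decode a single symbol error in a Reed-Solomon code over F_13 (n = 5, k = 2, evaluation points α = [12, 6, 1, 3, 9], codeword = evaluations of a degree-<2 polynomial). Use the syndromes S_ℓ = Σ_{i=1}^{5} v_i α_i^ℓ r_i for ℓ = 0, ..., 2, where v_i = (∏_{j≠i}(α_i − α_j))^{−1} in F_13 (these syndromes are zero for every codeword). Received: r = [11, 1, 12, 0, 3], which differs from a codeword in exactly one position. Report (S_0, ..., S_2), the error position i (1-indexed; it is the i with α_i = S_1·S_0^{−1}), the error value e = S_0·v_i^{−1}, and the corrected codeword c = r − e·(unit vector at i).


S = (11, 1, 6), error at position 2, error magnitude e = 6, c = [11, 8, 12, 0, 3].

Step 1: column multipliers v_i = (∏_{j≠i}(α_i − α_j))^{−1} mod 13.
  i = 1 (α = 12): (12−6)(12−1)(12−3)(12−9) = 6·11·9·3 = 1782 ≡ 1, so v_1 = 1^{−1} = 1 (mod 13).
  i = 2 (α = 6): (6−12)(6−1)(6−3)(6−9) = (−6)·5·3·(−3) = 270 ≡ 10, so v_2 = 10^{−1} = 4 (mod 13).
  i = 3 (α = 1): (1−12)(1−6)(1−3)(1−9) = (−11)·(−5)·(−2)·(−8) = 880 ≡ 9, so v_3 = 9^{−1} = 3 (mod 13).
  i = 4 (α = 3): (3−12)(3−6)(3−1)(3−9) = (−9)·(−3)·2·(−6) = −324 ≡ 1, so v_4 = 1^{−1} = 1 (mod 13).
  i = 5 (α = 9): (9−12)(9−6)(9−1)(9−3) = (−3)·3·8·6 = −432 ≡ 10, so v_5 = 10^{−1} = 4 (mod 13).
  v = [1, 4, 3, 1, 4].
Step 2: syndromes of r = [11, 1, 12, 0, 3] (all sums mod 13).
  S_0 = Σ v_i r_i = 1·11 + 4·1 + 3·12 + 1·0 + 4·3 = 63 ≡ 11.
  S_1 = Σ v_i α_i r_i = 1·12·11 + 4·6·1 + 3·1·12 + 1·3·0 + 4·9·3 = 300 ≡ 1.
  α_i^2 mod 13 = [1, 10, 1, 9, 3].
  S_2 = Σ v_i α_i^2 r_i = 1·1·11 + 4·10·1 + 3·1·12 + 1·9·0 + 4·3·3 = 123 ≡ 6.
  S = (11, 1, 6) ≠ 0, so r is not a codeword (an error is present).
Step 3: locate the error. For a single error e at position i, S_ℓ = v_i·e·α_i^ℓ, so α_err = S_1/S_0.
  S_0^{−1} = 11^{−1} = 6 (mod 13), so α_err = 1·6 = 6 ≡ 6 = α_2. Error position i = 2.
  Consistency check: S_2/S_1 = 6·1 = 6 ≡ 6 = α_err ✓ (single-error assumption holds).
Step 4: error magnitude e = S_0/v_2 = S_0·∏_{j≠2}(α_2 − α_j) = 11·10 = 110 ≡ 6 (mod 13).
Step 5: correct position 2: c_2 = r_2 − e = 1 − 6 ≡ 8 (mod 13). Hence c = [11, 8, 12, 0, 3].
  Check: interpolating c through the α_i gives m(x) = 5 + 7·x (degree < 2) with m(α_i) = c_i for every i, so c is indeed a codeword.


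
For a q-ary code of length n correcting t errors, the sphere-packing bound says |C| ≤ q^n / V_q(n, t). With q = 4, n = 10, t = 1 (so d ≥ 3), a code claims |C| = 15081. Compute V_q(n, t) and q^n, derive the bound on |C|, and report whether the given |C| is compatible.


V_q(n, t) = 31, q^n = 1048576, Hamming bound = 33825, |C| = 15081 ≤ bound (satisfied).

Step 1: Compute V_q(n, t) = Σ_{j=0}^1 C(n, j) (q−1)^j.
  j = 0: C(10,0)·(3)^0 = 1·1 = 1.
  j = 1: C(10,1)·(3)^1 = 10·3 = 30.
  V_q(n, t) = 1 + 30 = 31.
Step 2: q^n = 4^10 = 1048576.
Step 3: Hamming bound ⌊q^n / V_q(n,t)⌋ = ⌊1048576/31⌋ = 33825.
Step 4: Compare |C| = 15081 to 33825: satisfied.
The claimed |C| lies below the Hamming bound.


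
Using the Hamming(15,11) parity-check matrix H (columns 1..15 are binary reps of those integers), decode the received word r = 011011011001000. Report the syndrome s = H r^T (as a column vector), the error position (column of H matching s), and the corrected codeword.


s = (1, 1, 1, 1)^T, error position = 15, corrected codeword c = 011011011001001

Compute s = H r^T mod 2 one row at a time:
  s_1 = 1 + 1 + 0 + 0 + 1 + 0 + 0 + 0 = 3 ≡ 1 (mod 2).
  s_2 = 0 + 1 + 1 + 0 + 1 + 0 + 0 + 0 = 3 ≡ 1 (mod 2).
  s_3 = 1 + 1 + 1 + 0 + 0 + 0 + 0 + 0 = 3 ≡ 1 (mod 2).
  s_4 = 0 + 1 + 1 + 0 + 1 + 0 + 0 + 0 = 3 ≡ 1 (mod 2).
s = (1, 1, 1, 1)^T — this equals column 15 of H (binary 1111), so error is at position 15.
Correct: flip bit 15 of r = 011011011001000 to get c = 011011011001001.


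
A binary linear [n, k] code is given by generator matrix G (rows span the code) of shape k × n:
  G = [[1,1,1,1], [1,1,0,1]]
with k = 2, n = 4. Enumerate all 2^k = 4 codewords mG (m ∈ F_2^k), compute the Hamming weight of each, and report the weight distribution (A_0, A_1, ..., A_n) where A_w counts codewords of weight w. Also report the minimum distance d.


Weight distribution: A_0 = 1, A_1 = 1, A_3 = 1, A_4 = 1. Minimum distance d = 1.

Enumerate all 2^2 = 4 messages m ∈ F_2^2.
For each, compute codeword c = mG in F_2^4, then tally its weight.
  m = 00 → c = 0000, weight = 0.
  m = 10 → c = 1111, weight = 4.
  m = 01 → c = 1101, weight = 3.
  m = 11 → c = 0010, weight = 1.
Tally weights:
  weight 0: 1 codewords.
  weight 1: 1 codewords.
  weight 3: 1 codewords.
  weight 4: 1 codewords.
Minimum distance d = smallest w > 0 with A_w > 0 = 1.
Sanity: Σ A_w = 4 = 2^2 = 4 ✓.


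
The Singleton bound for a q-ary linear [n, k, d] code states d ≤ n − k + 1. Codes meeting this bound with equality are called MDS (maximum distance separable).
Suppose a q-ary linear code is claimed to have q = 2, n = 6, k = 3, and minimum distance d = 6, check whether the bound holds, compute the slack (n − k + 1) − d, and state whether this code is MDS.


Singleton RHS = n − k + 1 = 4, slack = -2, bound violated (no such code; not MDS).

Singleton bound: d ≤ n − k + 1.
Here n = 6, k = 3, so n − k + 1 = 4.
Given d = 6, check d ≤ 4: NO.
Slack = (n − k + 1) − d = -2.
The slack is negative: d = 6 exceeds n − k + 1 = 4 by 2, so the Singleton bound is violated and no linear [6, 3, 6]_2 code can exist. In particular it is not MDS (MDS requires d = n − k + 1 exactly).
Description: the claimed parameters are [6, 3, 6]_2; such a code would be impossible (violates the Singleton bound).


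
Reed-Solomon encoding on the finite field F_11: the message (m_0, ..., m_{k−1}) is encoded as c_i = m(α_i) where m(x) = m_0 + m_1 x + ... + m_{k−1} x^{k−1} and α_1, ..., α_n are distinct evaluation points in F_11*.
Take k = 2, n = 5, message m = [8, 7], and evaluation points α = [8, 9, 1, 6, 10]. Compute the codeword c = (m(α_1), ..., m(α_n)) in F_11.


c = [9, 5, 4, 6, 1]

Message polynomial: m(x) = 8 + 7·x (mod 11).
For each evaluation point α_i, compute m(α_i) mod 11:
  α_1 = 8: Horner steps 7 → 9, so m(8) = 9.
  α_2 = 9: Horner steps 7 → 5, so m(9) = 5.
  α_3 = 1: Horner steps 7 → 4, so m(1) = 4.
  α_4 = 6: Horner steps 7 → 6, so m(6) = 6.
  α_5 = 10: Horner steps 7 → 1, so m(10) = 1.
Codeword c = [9, 5, 4, 6, 1] ∈ F_11^5.


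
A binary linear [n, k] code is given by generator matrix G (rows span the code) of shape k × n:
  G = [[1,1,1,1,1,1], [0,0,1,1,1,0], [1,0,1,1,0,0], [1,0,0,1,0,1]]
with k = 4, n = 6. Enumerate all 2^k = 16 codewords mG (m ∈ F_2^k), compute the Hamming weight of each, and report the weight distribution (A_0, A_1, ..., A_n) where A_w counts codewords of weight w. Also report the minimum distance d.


Weight distribution: A_0 = 1, A_2 = 3, A_3 = 8, A_4 = 3, A_6 = 1. Minimum distance d = 2.

Enumerate all 2^4 = 16 messages m ∈ F_2^4.
For each, compute codeword c = mG in F_2^6, then tally its weight.
  m = 0000 → c = 000000, weight = 0.
  m = 1000 → c = 111111, weight = 6.
  m = 0100 → c = 001110, weight = 3.
  m = 1100 → c = 110001, weight = 3.
  m = 0010 → c = 101100, weight = 3.
  m = 1010 → c = 010011, weight = 3.
  m = 0110 → c = 100010, weight = 2.
  m = 1110 → c = 011101, weight = 4.
  m = 0001 → c = 100101, weight = 3.
  m = 1001 → c = 011010, weight = 3.
  m = 0101 → c = 101011, weight = 4.
  m = 1101 → c = 010100, weight = 2.
  m = 0011 → c = 001001, weight = 2.
  m = 1011 → c = 110110, weight = 4.
  m = 0111 → c = 000111, weight = 3.
  m = 1111 → c = 111000, weight = 3.
Tally weights:
  weight 0: 1 codewords.
  weight 2: 3 codewords.
  weight 3: 8 codewords.
  weight 4: 3 codewords.
  weight 6: 1 codewords.
Minimum distance d = smallest w > 0 with A_w > 0 = 2.
Sanity: Σ A_w = 16 = 2^4 = 16 ✓.


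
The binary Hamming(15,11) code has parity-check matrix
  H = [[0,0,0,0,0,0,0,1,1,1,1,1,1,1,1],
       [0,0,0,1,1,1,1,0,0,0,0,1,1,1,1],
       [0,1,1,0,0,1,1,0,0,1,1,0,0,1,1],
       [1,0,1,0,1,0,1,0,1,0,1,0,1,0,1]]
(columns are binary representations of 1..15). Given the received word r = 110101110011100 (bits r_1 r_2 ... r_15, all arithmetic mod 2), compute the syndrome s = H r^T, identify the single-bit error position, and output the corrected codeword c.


s = (0, 1, 0, 0)^T, error position = 4, corrected codeword c = 110001110011100

Compute s = H r^T mod 2 one row at a time:
  s_1 = 1 + 0 + 0 + 1 + 1 + 1 + 0 + 0 = 4 ≡ 0 (mod 2).
  s_2 = 1 + 0 + 1 + 1 + 1 + 1 + 0 + 0 = 5 ≡ 1 (mod 2).
  s_3 = 1 + 0 + 1 + 1 + 0 + 1 + 0 + 0 = 4 ≡ 0 (mod 2).
  s_4 = 1 + 0 + 0 + 1 + 0 + 1 + 1 + 0 = 4 ≡ 0 (mod 2).
s = (0, 1, 0, 0)^T — this equals column 4 of H (binary 0100), so error is at position 4.
Correct: flip bit 4 of r = 110101110011100 to get c = 110001110011100.


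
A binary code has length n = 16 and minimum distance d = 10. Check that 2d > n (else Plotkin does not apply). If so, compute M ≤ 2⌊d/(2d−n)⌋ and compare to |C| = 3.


Plotkin bound M ≤ 4; given |C| = 3 ≤ bound (satisfied).

Check applicability: 2d = 20, n = 16.
2d − n = 4 > 0, so Plotkin applies.
Compute d/(2d−n) = 10/4 ≈ 2.5000.
⌊d/(2d−n)⌋ = 2.
Plotkin bound: M ≤ 2·2 = 4.
Given |C| = 3, check: satisfied.
This |C| is below the Plotkin bound.


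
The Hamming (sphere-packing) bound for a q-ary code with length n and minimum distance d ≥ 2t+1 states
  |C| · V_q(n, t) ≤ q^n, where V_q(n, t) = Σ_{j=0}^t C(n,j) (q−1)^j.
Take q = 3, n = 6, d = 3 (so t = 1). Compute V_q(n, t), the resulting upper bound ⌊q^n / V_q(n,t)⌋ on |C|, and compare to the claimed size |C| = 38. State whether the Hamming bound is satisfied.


V_q(n, t) = 13, q^n = 729, Hamming bound = 56, |C| = 38 ≤ bound (satisfied).

Step 1: Compute V_q(n, t) = Σ_{j=0}^1 C(n, j) (q−1)^j.
  j = 0: C(6,0)·(2)^0 = 1·1 = 1.
  j = 1: C(6,1)·(2)^1 = 6·2 = 12.
  V_q(n, t) = 1 + 12 = 13.
Step 2: q^n = 3^6 = 729.
Step 3: Hamming bound ⌊q^n / V_q(n,t)⌋ = ⌊729/13⌋ = 56.
Step 4: Compare |C| = 38 to 56: satisfied.
The claimed |C| lies below the Hamming bound.


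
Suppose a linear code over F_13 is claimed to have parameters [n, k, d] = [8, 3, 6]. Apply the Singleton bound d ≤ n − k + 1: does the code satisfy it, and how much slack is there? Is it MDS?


Singleton RHS = n − k + 1 = 6, slack = 0, bound satisfied, MDS.

Singleton bound: d ≤ n − k + 1.
Here n = 8, k = 3, so n − k + 1 = 6.
Given d = 6, check d ≤ 6: YES.
Slack = (n − k + 1) − d = 0.
The code is MDS (slack = 0).
Description: the claimed parameters are [8, 3, 6]_13; such a code would be MDS (meets Singleton bound).


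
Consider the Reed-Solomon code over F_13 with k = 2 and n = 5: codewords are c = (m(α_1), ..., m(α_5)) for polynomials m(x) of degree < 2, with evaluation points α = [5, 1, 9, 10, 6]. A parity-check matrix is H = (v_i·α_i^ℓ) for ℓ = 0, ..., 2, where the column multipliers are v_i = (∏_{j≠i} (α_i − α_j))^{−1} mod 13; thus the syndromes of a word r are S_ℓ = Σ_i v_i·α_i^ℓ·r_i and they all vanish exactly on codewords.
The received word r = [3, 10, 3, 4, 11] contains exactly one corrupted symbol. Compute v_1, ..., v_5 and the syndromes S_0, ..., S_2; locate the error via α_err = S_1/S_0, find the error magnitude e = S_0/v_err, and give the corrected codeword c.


S = (9, 3, 1), error at position 3, error magnitude e = 7, c = [3, 10, 9, 4, 11].

Step 1: column multipliers v_i = (∏_{j≠i}(α_i − α_j))^{−1} mod 13.
  i = 1 (α = 5): (5−1)(5−9)(5−10)(5−6) = 4·(−4)·(−5)·(−1) = −80 ≡ 11, so v_1 = 11^{−1} = 6 (mod 13).
  i = 2 (α = 1): (1−5)(1−9)(1−10)(1−6) = (−4)·(−8)·(−9)·(−5) = 1440 ≡ 10, so v_2 = 10^{−1} = 4 (mod 13).
  i = 3 (α = 9): (9−5)(9−1)(9−10)(9−6) = 4·8·(−1)·3 = −96 ≡ 8, so v_3 = 8^{−1} = 5 (mod 13).
  i = 4 (α = 10): (10−5)(10−1)(10−9)(10−6) = 5·9·1·4 = 180 ≡ 11, so v_4 = 11^{−1} = 6 (mod 13).
  i = 5 (α = 6): (6−5)(6−1)(6−9)(6−10) = 1·5·(−3)·(−4) = 60 ≡ 8, so v_5 = 8^{−1} = 5 (mod 13).
  v = [6, 4, 5, 6, 5].
Step 2: syndromes of r = [3, 10, 3, 4, 11] (all sums mod 13).
  S_0 = Σ v_i r_i = 6·3 + 4·10 + 5·3 + 6·4 + 5·11 = 152 ≡ 9.
  S_1 = Σ v_i α_i r_i = 6·5·3 + 4·1·10 + 5·9·3 + 6·10·4 + 5·6·11 = 835 ≡ 3.
  α_i^2 mod 13 = [12, 1, 3, 9, 10].
  S_2 = Σ v_i α_i^2 r_i = 6·12·3 + 4·1·10 + 5·3·3 + 6·9·4 + 5·10·11 = 1067 ≡ 1.
  S = (9, 3, 1) ≠ 0, so r is not a codeword (an error is present).
Step 3: locate the error. For a single error e at position i, S_ℓ = v_i·e·α_i^ℓ, so α_err = S_1/S_0.
  S_0^{−1} = 9^{−1} = 3 (mod 13), so α_err = 3·3 = 9 ≡ 9 = α_3. Error position i = 3.
  Consistency check: S_2/S_1 = 1·9 = 9 ≡ 9 = α_err ✓ (single-error assumption holds).
Step 4: error magnitude e = S_0/v_3 = S_0·∏_{j≠3}(α_3 − α_j) = 9·8 = 72 ≡ 7 (mod 13).
Step 5: correct position 3: c_3 = r_3 − e = 3 − 7 ≡ 9 (mod 13). Hence c = [3, 10, 9, 4, 11].
  Check: interpolating c through the α_i gives m(x) = 2 + 8·x (degree < 2) with m(α_i) = c_i for every i, so c is indeed a codeword.


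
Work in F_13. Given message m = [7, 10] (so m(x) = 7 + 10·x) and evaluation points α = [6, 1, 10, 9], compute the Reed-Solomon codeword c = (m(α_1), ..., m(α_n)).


c = [2, 4, 3, 6]

Message polynomial: m(x) = 7 + 10·x (mod 13).
For each evaluation point α_i, compute m(α_i) mod 13:
  α_1 = 6: Horner steps 10 → 2, so m(6) = 2.
  α_2 = 1: Horner steps 10 → 4, so m(1) = 4.
  α_3 = 10: Horner steps 10 → 3, so m(10) = 3.
  α_4 = 9: Horner steps 10 → 6, so m(9) = 6.
Codeword c = [2, 4, 3, 6] ∈ F_13^4.


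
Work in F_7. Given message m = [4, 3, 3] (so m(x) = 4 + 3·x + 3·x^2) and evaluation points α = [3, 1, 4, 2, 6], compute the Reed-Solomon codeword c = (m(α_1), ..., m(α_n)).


c = [5, 3, 1, 1, 4]

Message polynomial: m(x) = 4 + 3·x + 3·x^2 (mod 7).
For each evaluation point α_i, compute m(α_i) mod 7:
  α_1 = 3: Horner steps 3 → 5 → 5, so m(3) = 5.
  α_2 = 1: Horner steps 3 → 6 → 3, so m(1) = 3.
  α_3 = 4: Horner steps 3 → 1 → 1, so m(4) = 1.
  α_4 = 2: Horner steps 3 → 2 → 1, so m(2) = 1.
  α_5 = 6: Horner steps 3 → 0 → 4, so m(6) = 4.
Codeword c = [5, 3, 1, 1, 4] ∈ F_7^5.


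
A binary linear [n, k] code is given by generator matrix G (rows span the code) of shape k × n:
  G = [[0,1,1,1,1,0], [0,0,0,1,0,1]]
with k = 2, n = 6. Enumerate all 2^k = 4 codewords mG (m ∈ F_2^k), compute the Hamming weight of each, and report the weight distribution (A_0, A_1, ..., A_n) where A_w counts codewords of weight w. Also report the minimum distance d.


Weight distribution: A_0 = 1, A_2 = 1, A_4 = 2. Minimum distance d = 2.

Enumerate all 2^2 = 4 messages m ∈ F_2^2.
For each, compute codeword c = mG in F_2^6, then tally its weight.
  m = 00 → c = 000000, weight = 0.
  m = 10 → c = 011110, weight = 4.
  m = 01 → c = 000101, weight = 2.
  m = 11 → c = 011011, weight = 4.
Tally weights:
  weight 0: 1 codewords.
  weight 2: 1 codewords.
  weight 4: 2 codewords.
Minimum distance d = smallest w > 0 with A_w > 0 = 2.
Sanity: Σ A_w = 4 = 2^2 = 4 ✓.


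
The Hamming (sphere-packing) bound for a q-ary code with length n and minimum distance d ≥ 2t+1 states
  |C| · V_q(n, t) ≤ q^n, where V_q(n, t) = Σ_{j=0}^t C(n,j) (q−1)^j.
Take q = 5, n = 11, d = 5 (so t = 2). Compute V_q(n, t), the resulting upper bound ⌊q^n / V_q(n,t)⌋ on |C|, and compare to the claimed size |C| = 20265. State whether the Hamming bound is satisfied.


V_q(n, t) = 925, q^n = 48828125, Hamming bound = 52787, |C| = 20265 ≤ bound (satisfied).

Step 1: Compute V_q(n, t) = Σ_{j=0}^2 C(n, j) (q−1)^j.
  j = 0: C(11,0)·(4)^0 = 1·1 = 1.
  j = 1: C(11,1)·(4)^1 = 11·4 = 44.
  j = 2: C(11,2)·(4)^2 = 55·16 = 880.
  V_q(n, t) = 1 + 44 + 880 = 925.
Step 2: q^n = 5^11 = 48828125.
Step 3: Hamming bound ⌊q^n / V_q(n,t)⌋ = ⌊48828125/925⌋ = 52787.
Step 4: Compare |C| = 20265 to 52787: satisfied.
The claimed |C| lies below the Hamming bound.


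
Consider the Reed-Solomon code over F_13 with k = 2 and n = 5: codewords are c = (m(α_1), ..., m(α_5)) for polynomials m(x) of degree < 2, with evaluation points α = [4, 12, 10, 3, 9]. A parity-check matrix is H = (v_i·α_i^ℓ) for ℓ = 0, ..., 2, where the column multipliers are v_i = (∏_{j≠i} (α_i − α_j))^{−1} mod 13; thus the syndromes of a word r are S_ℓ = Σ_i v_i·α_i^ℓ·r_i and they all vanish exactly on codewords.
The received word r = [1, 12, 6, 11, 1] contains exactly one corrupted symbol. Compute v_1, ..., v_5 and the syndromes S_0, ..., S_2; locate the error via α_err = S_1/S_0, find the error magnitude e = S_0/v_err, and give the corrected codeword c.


S = (2, 5, 6), error at position 5, error magnitude e = 11, c = [1, 12, 6, 11, 3].

Step 1: column multipliers v_i = (∏_{j≠i}(α_i − α_j))^{−1} mod 13.
  i = 1 (α = 4): (4−12)(4−10)(4−3)(4−9) = (−8)·(−6)·1·(−5) = −240 ≡ 7, so v_1 = 7^{−1} = 2 (mod 13).
  i = 2 (α = 12): (12−4)(12−10)(12−3)(12−9) = 8·2·9·3 = 432 ≡ 3, so v_2 = 3^{−1} = 9 (mod 13).
  i = 3 (α = 10): (10−4)(10−12)(10−3)(10−9) = 6·(−2)·7·1 = −84 ≡ 7, so v_3 = 7^{−1} = 2 (mod 13).
  i = 4 (α = 3): (3−4)(3−12)(3−10)(3−9) = (−1)·(−9)·(−7)·(−6) = 378 ≡ 1, so v_4 = 1^{−1} = 1 (mod 13).
  i = 5 (α = 9): (9−4)(9−12)(9−10)(9−3) = 5·(−3)·(−1)·6 = 90 ≡ 12, so v_5 = 12^{−1} = 12 (mod 13).
  v = [2, 9, 2, 1, 12].
Step 2: syndromes of r = [1, 12, 6, 11, 1] (all sums mod 13).
  S_0 = Σ v_i r_i = 2·1 + 9·12 + 2·6 + 1·11 + 12·1 = 145 ≡ 2.
  S_1 = Σ v_i α_i r_i = 2·4·1 + 9·12·12 + 2·10·6 + 1·3·11 + 12·9·1 = 1565 ≡ 5.
  α_i^2 mod 13 = [3, 1, 9, 9, 3].
  S_2 = Σ v_i α_i^2 r_i = 2·3·1 + 9·1·12 + 2·9·6 + 1·9·11 + 12·3·1 = 357 ≡ 6.
  S = (2, 5, 6) ≠ 0, so r is not a codeword (an error is present).
Step 3: locate the error. For a single error e at position i, S_ℓ = v_i·e·α_i^ℓ, so α_err = S_1/S_0.
  S_0^{−1} = 2^{−1} = 7 (mod 13), so α_err = 5·7 = 35 ≡ 9 = α_5. Error position i = 5.
  Consistency check: S_2/S_1 = 6·8 = 48 ≡ 9 = α_err ✓ (single-error assumption holds).
Step 4: error magnitude e = S_0/v_5 = S_0·∏_{j≠5}(α_5 − α_j) = 2·12 = 24 ≡ 11 (mod 13).
Step 5: correct position 5: c_5 = r_5 − e = 1 − 11 ≡ 3 (mod 13). Hence c = [1, 12, 6, 11, 3].
  Check: interpolating c through the α_i gives m(x) = 2 + 3·x (degree < 2) with m(α_i) = c_i for every i, so c is indeed a codeword.
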